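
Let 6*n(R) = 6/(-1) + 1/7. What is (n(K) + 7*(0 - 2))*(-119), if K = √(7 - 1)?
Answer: 10693/6 ≈ 1782.2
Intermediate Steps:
K = √6 ≈ 2.4495
n(R) = -41/42 (n(R) = (6/(-1) + 1/7)/6 = (6*(-1) + 1*(⅐))/6 = (-6 + ⅐)/6 = (⅙)*(-41/7) = -41/42)
(n(K) + 7*(0 - 2))*(-119) = (-41/42 + 7*(0 - 2))*(-119) = (-41/42 + 7*(-2))*(-119) = (-41/42 - 14)*(-119) = -629/42*(-119) = 10693/6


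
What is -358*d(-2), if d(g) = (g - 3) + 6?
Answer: -358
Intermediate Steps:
d(g) = 3 + g (d(g) = (-3 + g) + 6 = 3 + g)
-358*d(-2) = -358*(3 - 2) = -358*1 = -358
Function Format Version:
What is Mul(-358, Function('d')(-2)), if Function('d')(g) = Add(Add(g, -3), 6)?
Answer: -358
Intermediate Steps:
Function('d')(g) = Add(3, g) (Function('d')(g) = Add(Add(-3, g), 6) = Add(3, g))
Mul(-358, Function('d')(-2)) = Mul(-358, Add(3, -2)) = Mul(-358, 1) = -358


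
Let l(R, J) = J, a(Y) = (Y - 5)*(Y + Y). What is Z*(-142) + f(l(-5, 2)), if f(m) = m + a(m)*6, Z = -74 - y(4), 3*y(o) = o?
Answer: 31882/3 ≈ 10627.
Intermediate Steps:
a(Y) = 2*Y*(-5 + Y) (a(Y) = (-5 + Y)*(2*Y) = 2*Y*(-5 + Y))
y(o) = o/3
Z = -226/3 (Z = -74 - 4/3 = -226/3 ≈ -75.333)
f(m) = m + 12*m*(-5 + m) (f(m) = m + (2*m*(-5 + m))*6 = m + 12*m*(-5 + m))
Z*(-142) + f(l(-5, 2)) = -226/3*(-142) + 2*(-59 + 12*2) = 32092/3 + 2*(-59 + 24) = 32092/3 + 2*(-35) = 32092/3 - 70 = 31882/3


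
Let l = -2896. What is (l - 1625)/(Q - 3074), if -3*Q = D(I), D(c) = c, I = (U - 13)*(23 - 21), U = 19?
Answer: 1507/1026 ≈ 1.4688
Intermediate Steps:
I = 12 (I = (19 - 13)*(23 - 21) = 6*2 = 12)
Q = -4 (Q = -⅓*12 = -4)
(l - 1625)/(Q - 3074) = (-2896 - 1625)/(-4 - 3074) = -4521/(-3078) = -4521*(-1/3078) = 1507/1026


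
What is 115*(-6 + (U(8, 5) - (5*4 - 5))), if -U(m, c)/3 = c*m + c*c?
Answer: -24840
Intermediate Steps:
U(m, c) = -3*c² - 3*c*m (U(m, c) = -3*(c*m + c*c) = -3*(c*m + c²) = -3*(c² + c*m) = -3*c² - 3*c*m)
115*(-6 + (U(8, 5) - (5*4 - 5))) = 115*(-6 + (-3*5*(5 + 8) - (5*4 - 5))) = 115*(-6 + (-3*5*13 - (20 - 5))) = 115*(-6 + (-195 - 1*15)) = 115*(-6 + (-195 - 15)) = 115*(-6 - 210) = 115*(-216) = -24840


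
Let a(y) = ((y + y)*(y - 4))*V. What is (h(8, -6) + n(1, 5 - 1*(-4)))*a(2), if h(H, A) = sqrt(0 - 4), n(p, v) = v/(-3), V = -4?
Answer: -96 + 64*I ≈ -96.0 + 64.0*I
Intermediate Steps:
n(p, v) = -v/3 (n(p, v) = v*(-1/3) = -v/3)
h(H, A) = 2*I (h(H, A) = sqrt(-4) = 2*I)
a(y) = -8*y*(-4 + y) (a(y) = ((y + y)*(y - 4))*(-4) = ((2*y)*(-4 + y))*(-4) = (2*y*(-4 + y))*(-4) = -8*y*(-4 + y))
(h(8, -6) + n(1, 5 - 1*(-4)))*a(2) = (2*I - (5 - 1*(-4))/3)*(8*2*(4 - 1*2)) = (2*I - (5 + 4)/3)*(8*2*(4 - 2)) = (2*I - 1/3*9)*(8*2*2) = (2*I - 3)*32 = (-3 + 2*I)*32 = -96 + 64*I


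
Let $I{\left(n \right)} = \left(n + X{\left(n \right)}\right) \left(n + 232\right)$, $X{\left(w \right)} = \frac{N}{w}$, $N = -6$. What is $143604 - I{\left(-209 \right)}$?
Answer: $\frac{31017761}{209} \approx 1.4841 \cdot 10^{5}$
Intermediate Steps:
$X{\left(w \right)} = - \frac{6}{w}$
$I{\left(n \right)} = \left(232 + n\right) \left(n - \frac{6}{n}\right)$ ($I{\left(n \right)} = \left(n - \frac{6}{n}\right) \left(n + 232\right) = \left(n - \frac{6}{n}\right) \left(232 + n\right) = \left(232 + n\right) \left(n - \frac{6}{n}\right)$)
$143604 - I{\left(-209 \right)} = 143604 - \left(-6 + \left(-209\right)^{2} - \frac{1392}{-209} + 232 \left(-209\right)\right) = 143604 - \left(-6 + 43681 - - \frac{1392}{209} - 48488\right) = 143604 - \left(-6 + 43681 + \frac{1392}{209} - 48488\right) = 143604 - - \frac{1004525}{209} = 143604 + \frac{1004525}{209} = \frac{31017761}{209}$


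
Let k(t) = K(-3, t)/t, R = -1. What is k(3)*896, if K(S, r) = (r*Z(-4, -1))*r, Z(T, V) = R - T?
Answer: 8064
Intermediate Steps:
Z(T, V) = -1 - T
K(S, r) = 3*r² (K(S, r) = (r*(-1 - 1*(-4)))*r = (r*(-1 + 4))*r = (r*3)*r = (3*r)*r = 3*r²)
k(t) = 3*t (k(t) = (3*t²)/t = 3*t)
k(3)*896 = (3*3)*896 = 9*896 = 8064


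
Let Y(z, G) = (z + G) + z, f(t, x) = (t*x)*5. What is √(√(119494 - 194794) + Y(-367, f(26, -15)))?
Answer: √(-2684 + 10*I*√753) ≈ 2.6449 + 51.875*I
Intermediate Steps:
f(t, x) = 5*t*x
Y(z, G) = G + 2*z (Y(z, G) = (G + z) + z = G + 2*z)
√(√(119494 - 194794) + Y(-367, f(26, -15))) = √(√(119494 - 194794) + (5*26*(-15) + 2*(-367))) = √(√(-75300) + (-1950 - 734)) = √(10*I*√753 - 2684) = √(-2684 + 10*I*√753)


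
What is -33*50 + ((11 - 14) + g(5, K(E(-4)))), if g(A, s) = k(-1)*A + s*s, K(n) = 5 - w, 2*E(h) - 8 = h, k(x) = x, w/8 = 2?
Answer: -1537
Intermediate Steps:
w = 16 (w = 8*2 = 16)
E(h) = 4 + h/2
K(n) = -11 (K(n) = 5 - 1*16 = 5 - 16 = -11)
g(A, s) = s² - A (g(A, s) = -A + s*s = -A + s² = s² - A)
-33*50 + ((11 - 14) + g(5, K(E(-4)))) = -33*50 + ((11 - 14) + ((-11)² - 1*5)) = -1650 + (-3 + (121 - 5)) = -1650 + (-3 + 116) = -1650 + 113 = -1537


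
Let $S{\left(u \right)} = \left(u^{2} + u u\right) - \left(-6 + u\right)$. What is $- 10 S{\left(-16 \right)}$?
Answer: $-5340$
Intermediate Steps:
$S{\left(u \right)} = 6 - u + 2 u^{2}$ ($S{\left(u \right)} = \left(u^{2} + u^{2}\right) - \left(-6 + u\right) = 2 u^{2} - \left(-6 + u\right) = 6 - u + 2 u^{2}$)
$- 10 S{\left(-16 \right)} = - 10 \left(6 - -16 + 2 \left(-16\right)^{2}\right) = - 10 \left(6 + 16 + 2 \cdot 256\right) = - 10 \left(6 + 16 + 512\right) = \left(-10\right) 534 = -5340$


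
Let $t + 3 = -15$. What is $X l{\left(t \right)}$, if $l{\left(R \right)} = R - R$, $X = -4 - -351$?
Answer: $0$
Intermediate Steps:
$t = -18$ ($t = -3 - 15 = -18$)
$X = 347$ ($X = -4 + 351 = 347$)
$l{\left(R \right)} = 0$
$X l{\left(t \right)} = 347 \cdot 0 = 0$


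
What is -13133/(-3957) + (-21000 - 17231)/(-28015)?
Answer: 519201062/110855355 ≈ 4.6836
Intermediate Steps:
-13133/(-3957) + (-21000 - 17231)/(-28015) = -13133*(-1/3957) - 38231*(-1/28015) = 13133/3957 + 38231/28015 = 519201062/110855355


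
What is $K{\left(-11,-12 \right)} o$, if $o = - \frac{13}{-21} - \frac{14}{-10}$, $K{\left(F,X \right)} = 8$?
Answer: $\frac{1696}{105} \approx 16.152$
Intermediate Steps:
$o = \frac{212}{105}$ ($o = \left(-13\right) \left(- \frac{1}{21}\right) - - \frac{7}{5} = \frac{13}{21} + \frac{7}{5} = \frac{212}{105} \approx 2.019$)
$K{\left(-11,-12 \right)} o = 8 \cdot \frac{212}{105} = \frac{1696}{105}$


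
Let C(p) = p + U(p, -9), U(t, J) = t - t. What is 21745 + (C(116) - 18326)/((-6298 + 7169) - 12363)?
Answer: 124955875/5746 ≈ 21747.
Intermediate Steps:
U(t, J) = 0
C(p) = p (C(p) = p + 0 = p)
21745 + (C(116) - 18326)/((-6298 + 7169) - 12363) = 21745 + (116 - 18326)/((-6298 + 7169) - 12363) = 21745 - 18210/(871 - 12363) = 21745 - 18210/(-11492) = 21745 - 18210*(-1/11492) = 21745 + 9105/5746 = 124955875/5746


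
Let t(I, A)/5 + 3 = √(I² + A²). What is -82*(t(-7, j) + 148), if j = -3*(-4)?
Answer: -10906 - 410*√193 ≈ -16602.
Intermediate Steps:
j = 12
t(I, A) = -15 + 5*√(A² + I²) (t(I, A) = -15 + 5*√(I² + A²) = -15 + 5*√(A² + I²))
-82*(t(-7, j) + 148) = -82*((-15 + 5*√(12² + (-7)²)) + 148) = -82*((-15 + 5*√(144 + 49)) + 148) = -82*((-15 + 5*√193) + 148) = -82*(133 + 5*√193) = -10906 - 410*√193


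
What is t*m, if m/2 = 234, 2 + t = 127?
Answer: 58500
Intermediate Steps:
t = 125 (t = -2 + 127 = 125)
m = 468 (m = 2*234 = 468)
t*m = 125*468 = 58500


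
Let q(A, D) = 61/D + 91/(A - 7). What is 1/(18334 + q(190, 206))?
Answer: 37698/691185041 ≈ 5.4541e-5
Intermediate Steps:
q(A, D) = 61/D + 91/(-7 + A)
1/(18334 + q(190, 206)) = 1/(18334 + (-427 + 61*190 + 91*206)/(206*(-7 + 190))) = 1/(18334 + (1/206)*(-427 + 11590 + 18746)/183) = 1/(18334 + (1/206)*(1/183)*29909) = 1/(18334 + 29909/37698) = 1/(691185041/37698) = 37698/691185041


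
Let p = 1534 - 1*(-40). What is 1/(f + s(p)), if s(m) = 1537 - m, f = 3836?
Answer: 1/3799 ≈ 0.00026323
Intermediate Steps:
p = 1574 (p = 1534 + 40 = 1574)
1/(f + s(p)) = 1/(3836 + (1537 - 1*1574)) = 1/(3836 + (1537 - 1574)) = 1/(3836 - 37) = 1/3799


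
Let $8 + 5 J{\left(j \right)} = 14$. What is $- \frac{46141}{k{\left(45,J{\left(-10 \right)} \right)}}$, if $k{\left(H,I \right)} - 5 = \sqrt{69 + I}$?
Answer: $\frac{1153525}{226} - \frac{138423 \sqrt{195}}{226} \approx -3448.9$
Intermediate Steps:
$J{\left(j \right)} = \frac{6}{5}$ ($J{\left(j \right)} = - \frac{8}{5} + \frac{1}{5} \cdot 14 = - \frac{8}{5} + \frac{14}{5} = \frac{6}{5}$)
$k{\left(H,I \right)} = 5 + \sqrt{69 + I}$
$- \frac{46141}{k{\left(45,J{\left(-10 \right)} \right)}} = - \frac{46141}{5 + \sqrt{69 + \frac{6}{5}}} = - \frac{46141}{5 + \sqrt{\frac{351}{5}}} = - \frac{46141}{5 + \frac{3 \sqrt{195}}{5}}$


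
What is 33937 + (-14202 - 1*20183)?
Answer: -448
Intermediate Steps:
33937 + (-14202 - 1*20183) = 33937 + (-14202 - 20183) = 33937 - 34385 = -448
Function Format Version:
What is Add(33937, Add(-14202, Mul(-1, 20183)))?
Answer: -448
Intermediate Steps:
Add(33937, Add(-14202, Mul(-1, 20183))) = Add(33937, Add(-14202, -20183)) = Add(33937, -34385) = -448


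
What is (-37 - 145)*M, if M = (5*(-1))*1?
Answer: 910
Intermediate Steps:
M = -5 (M = -5*1 = -5)
(-37 - 145)*M = (-37 - 145)*(-5) = -182*(-5) = 910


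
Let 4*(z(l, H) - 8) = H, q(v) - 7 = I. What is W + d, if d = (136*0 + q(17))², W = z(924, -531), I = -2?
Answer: -399/4 ≈ -99.750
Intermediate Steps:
q(v) = 5 (q(v) = 7 - 2 = 5)
z(l, H) = 8 + H/4
W = -499/4 (W = 8 + (¼)*(-531) = 8 - 531/4 = -499/4 ≈ -124.75)
d = 25 (d = (136*0 + 5)² = (0 + 5)² = 5² = 25)
W + d = -499/4 + 25 = -399/4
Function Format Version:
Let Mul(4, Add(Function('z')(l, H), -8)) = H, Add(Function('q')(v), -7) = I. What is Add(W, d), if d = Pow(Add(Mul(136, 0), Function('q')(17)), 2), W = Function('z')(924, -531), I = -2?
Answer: Rational(-399, 4) ≈ -99.750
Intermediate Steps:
Function('q')(v) = 5 (Function('q')(v) = Add(7, -2) = 5)
Function('z')(l, H) = Add(8, Mul(Rational(1, 4), H))
W = Rational(-499, 4) (W = Add(8, Mul(Rational(1, 4), -531)) = Add(8, Rational(-531, 4)) = Rational(-499, 4) ≈ -124.75)
d = 25 (d = Pow(Add(Mul(136, 0), 5), 2) = Pow(Add(0, 5), 2) = Pow(5, 2) = 25)
Add(W, d) = Add(Rational(-499, 4), 25) = Rational(-399, 4)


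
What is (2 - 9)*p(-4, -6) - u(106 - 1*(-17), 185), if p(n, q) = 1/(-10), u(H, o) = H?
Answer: -1223/10 ≈ -122.30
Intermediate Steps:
p(n, q) = -⅒
(2 - 9)*p(-4, -6) - u(106 - 1*(-17), 185) = (2 - 9)*(-⅒) - (106 - 1*(-17)) = -7*(-⅒) - (106 + 17) = 7/10 - 1*123 = 7/10 - 123 = -1223/10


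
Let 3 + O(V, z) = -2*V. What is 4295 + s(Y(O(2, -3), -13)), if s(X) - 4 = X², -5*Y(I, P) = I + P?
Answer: 4315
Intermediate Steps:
O(V, z) = -3 - 2*V
Y(I, P) = -I/5 - P/5 (Y(I, P) = -(I + P)/5 = -I/5 - P/5)
s(X) = 4 + X²
4295 + s(Y(O(2, -3), -13)) = 4295 + (4 + (-(-3 - 2*2)/5 - ⅕*(-13))²) = 4295 + (4 + (-(-3 - 4)/5 + 13/5)²) = 4295 + (4 + (-⅕*(-7) + 13/5)²) = 4295 + (4 + (7/5 + 13/5)²) = 4295 + (4 + 4²) = 4295 + (4 + 16) = 4295 + 20 = 4315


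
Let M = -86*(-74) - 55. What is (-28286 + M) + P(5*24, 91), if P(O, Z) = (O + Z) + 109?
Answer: -21657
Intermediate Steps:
M = 6309 (M = 6364 - 55 = 6309)
P(O, Z) = 109 + O + Z
(-28286 + M) + P(5*24, 91) = (-28286 + 6309) + (109 + 5*24 + 91) = -21977 + (109 + 120 + 91) = -21977 + 320 = -21657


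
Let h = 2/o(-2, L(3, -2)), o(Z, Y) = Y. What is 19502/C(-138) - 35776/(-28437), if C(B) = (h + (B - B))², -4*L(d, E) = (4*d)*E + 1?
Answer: 146687124755/909984 ≈ 1.6120e+5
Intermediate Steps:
L(d, E) = -¼ - E*d (L(d, E) = -((4*d)*E + 1)/4 = -(4*E*d + 1)/4 = -(1 + 4*E*d)/4 = -¼ - E*d)
h = 8/23 (h = 2/(-¼ - 1*(-2)*3) = 2/(-¼ + 6) = 2/(23/4) = 2*(4/23) = 8/23 ≈ 0.34783)
C(B) = 64/529 (C(B) = (8/23 + (B - B))² = (8/23 + 0)² = (8/23)² = 64/529)
19502/C(-138) - 35776/(-28437) = 19502/(64/529) - 35776/(-28437) = 19502*(529/64) - 35776*(-1/28437) = 5158279/32 + 35776/28437 = 146687124755/909984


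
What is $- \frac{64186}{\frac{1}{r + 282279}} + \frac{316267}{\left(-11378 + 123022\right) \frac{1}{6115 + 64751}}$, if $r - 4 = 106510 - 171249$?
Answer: $- \frac{779446964320637}{55822} \approx -1.3963 \cdot 10^{10}$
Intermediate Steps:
$r = -64735$ ($r = 4 + \left(106510 - 171249\right) = 4 - 64739 = -64735$)
$- \frac{64186}{\frac{1}{r + 282279}} + \frac{316267}{\left(-11378 + 123022\right) \frac{1}{6115 + 64751}} = - \frac{64186}{\frac{1}{-64735 + 282279}} + \frac{316267}{\left(-11378 + 123022\right) \frac{1}{6115 + 64751}} = - \frac{64186}{\frac{1}{217544}} + \frac{316267}{111644 \cdot \frac{1}{70866}} = - 64186 \frac{1}{\frac{1}{217544}} + \frac{316267}{111644 \cdot \frac{1}{70866}} = \left(-64186\right) 217544 + \frac{316267}{\frac{55822}{35433}} = -13963279184 + 316267 \cdot \frac{35433}{55822} = -13963279184 + \frac{11206288611}{55822} = - \frac{779446964320637}{55822}$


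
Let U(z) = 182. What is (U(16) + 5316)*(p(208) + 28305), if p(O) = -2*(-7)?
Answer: 155697862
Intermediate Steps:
p(O) = 14
(U(16) + 5316)*(p(208) + 28305) = (182 + 5316)*(14 + 28305) = 5498*28319 = 155697862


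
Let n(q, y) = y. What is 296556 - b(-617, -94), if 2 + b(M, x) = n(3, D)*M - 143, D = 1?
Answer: 297318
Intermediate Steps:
b(M, x) = -145 + M (b(M, x) = -2 + (1*M - 143) = -2 + (M - 143) = -2 + (-143 + M) = -145 + M)
296556 - b(-617, -94) = 296556 - (-145 - 617) = 296556 - 1*(-762) = 296556 + 762 = 297318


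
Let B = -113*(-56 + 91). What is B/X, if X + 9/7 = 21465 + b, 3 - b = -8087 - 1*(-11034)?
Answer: -27685/129638 ≈ -0.21356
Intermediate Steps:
b = -2944 (b = 3 - (-8087 - 1*(-11034)) = 3 - (-8087 + 11034) = 3 - 1*2947 = 3 - 2947 = -2944)
B = -3955 (B = -113*35 = -3955)
X = 129638/7 (X = -9/7 + (21465 - 2944) = -9/7 + 18521 = 129638/7 ≈ 18520.)
B/X = -3955/129638/7 = -3955*7/129638 = -27685/129638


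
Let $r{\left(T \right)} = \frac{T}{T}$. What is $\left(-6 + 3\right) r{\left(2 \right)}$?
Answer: $-3$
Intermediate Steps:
$r{\left(T \right)} = 1$
$\left(-6 + 3\right) r{\left(2 \right)} = \left(-6 + 3\right) 1 = \left(-3\right) 1 = -3$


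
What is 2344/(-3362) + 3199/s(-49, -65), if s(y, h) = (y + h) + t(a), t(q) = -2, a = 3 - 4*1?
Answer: -5513471/194996 ≈ -28.275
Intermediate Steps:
a = -1 (a = 3 - 4 = -1)
s(y, h) = -2 + h + y (s(y, h) = (y + h) - 2 = (h + y) - 2 = -2 + h + y)
2344/(-3362) + 3199/s(-49, -65) = 2344/(-3362) + 3199/(-2 - 65 - 49) = 2344*(-1/3362) + 3199/(-116) = -1172/1681 + 3199*(-1/116) = -1172/1681 - 3199/116 = -5513471/194996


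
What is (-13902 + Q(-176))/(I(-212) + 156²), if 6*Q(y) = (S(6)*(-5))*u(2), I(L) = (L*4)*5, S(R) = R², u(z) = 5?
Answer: -3513/5024 ≈ -0.69924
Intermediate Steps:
I(L) = 20*L (I(L) = (4*L)*5 = 20*L)
Q(y) = -150 (Q(y) = ((6²*(-5))*5)/6 = ((36*(-5))*5)/6 = (-180*5)/6 = (⅙)*(-900) = -150)
(-13902 + Q(-176))/(I(-212) + 156²) = (-13902 - 150)/(20*(-212) + 156²) = -14052/(-4240 + 24336) = -14052/20096 = -14052*1/20096 = -3513/5024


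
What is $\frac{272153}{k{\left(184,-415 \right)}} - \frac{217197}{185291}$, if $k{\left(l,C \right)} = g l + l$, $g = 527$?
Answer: $\frac{29326378579}{18001391232} \approx 1.6291$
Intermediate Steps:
$k{\left(l,C \right)} = 528 l$ ($k{\left(l,C \right)} = 527 l + l = 528 l$)
$\frac{272153}{k{\left(184,-415 \right)}} - \frac{217197}{185291} = \frac{272153}{528 \cdot 184} - \frac{217197}{185291} = \frac{272153}{97152} - \frac{217197}{185291} = \frac{29326378579}{18001391232}$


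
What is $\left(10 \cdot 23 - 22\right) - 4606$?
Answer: $-4398$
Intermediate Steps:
$\left(10 \cdot 23 - 22\right) - 4606 = \left(230 - 22\right) - 4606 = 208 - 4606 = -4398$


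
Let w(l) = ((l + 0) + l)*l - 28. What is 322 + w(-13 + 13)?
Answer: 294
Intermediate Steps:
w(l) = -28 + 2*l² (w(l) = (l + l)*l - 28 = (2*l)*l - 28 = 2*l² - 28 = -28 + 2*l²)
322 + w(-13 + 13) = 322 + (-28 + 2*(-13 + 13)²) = 322 + (-28 + 2*0²) = 322 + (-28 + 2*0) = 322 + (-28 + 0) = 322 - 28 = 294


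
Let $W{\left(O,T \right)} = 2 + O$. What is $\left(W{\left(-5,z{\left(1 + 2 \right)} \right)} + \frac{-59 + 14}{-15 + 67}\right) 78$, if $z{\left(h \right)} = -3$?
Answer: $- \frac{603}{2} \approx -301.5$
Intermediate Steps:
$\left(W{\left(-5,z{\left(1 + 2 \right)} \right)} + \frac{-59 + 14}{-15 + 67}\right) 78 = \left(\left(2 - 5\right) + \frac{-59 + 14}{-15 + 67}\right) 78 = \left(-3 - \frac{45}{52}\right) 78 = \left(- \frac{201}{52}\right) 78 = - \frac{603}{2}$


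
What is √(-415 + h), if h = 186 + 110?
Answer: I*√119 ≈ 10.909*I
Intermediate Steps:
h = 296
√(-415 + h) = √(-415 + 296) = √(-119) = I*√119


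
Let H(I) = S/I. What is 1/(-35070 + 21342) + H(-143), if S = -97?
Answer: 9311/13728 ≈ 0.67825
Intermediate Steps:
H(I) = -97/I
1/(-35070 + 21342) + H(-143) = 1/(-35070 + 21342) - 97/(-143) = 1/(-13728) - 97*(-1/143) = -1/13728 + 97/143 = 9311/13728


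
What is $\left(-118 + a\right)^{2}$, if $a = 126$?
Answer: $64$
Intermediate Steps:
$\left(-118 + a\right)^{2} = \left(-118 + 126\right)^{2} = 8^{2} = 64$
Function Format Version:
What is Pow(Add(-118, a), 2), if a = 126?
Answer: 64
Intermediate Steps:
Pow(Add(-118, a), 2) = Pow(Add(-118, 126), 2) = Pow(8, 2) = 64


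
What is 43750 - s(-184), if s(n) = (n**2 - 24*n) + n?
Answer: 5662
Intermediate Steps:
s(n) = n**2 - 23*n
43750 - s(-184) = 43750 - (-184)*(-23 - 184) = 43750 - (-184)*(-207) = 43750 - 1*38088 = 43750 - 38088 = 5662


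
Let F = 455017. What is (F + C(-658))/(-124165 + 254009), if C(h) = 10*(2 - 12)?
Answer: 454917/129844 ≈ 3.5036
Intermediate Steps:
C(h) = -100 (C(h) = 10*(-10) = -100)
(F + C(-658))/(-124165 + 254009) = (455017 - 100)/(-124165 + 254009) = 454917/129844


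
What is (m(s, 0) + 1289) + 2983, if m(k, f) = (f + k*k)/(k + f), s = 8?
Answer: 4280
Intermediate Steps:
m(k, f) = (f + k²)/(f + k)
(m(s, 0) + 1289) + 2983 = ((0 + 8²)/(0 + 8) + 1289) + 2983 = ((0 + 64)/8 + 1289) + 2983 = ((⅛)*64 + 1289) + 2983 = (8 + 1289) + 2983 = 1297 + 2983 = 4280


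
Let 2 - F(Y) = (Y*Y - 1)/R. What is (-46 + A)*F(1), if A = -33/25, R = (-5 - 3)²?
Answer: -2366/25 ≈ -94.640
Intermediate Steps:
R = 64 (R = (-8)² = 64)
A = -33/25 (A = -33*1/25 = -33/25 ≈ -1.3200)
F(Y) = 129/64 - Y²/64 (F(Y) = 2 - (Y*Y - 1)/64 = 2 - (Y² - 1)/64 = 2 - (-1 + Y²)/64 = 2 - (-1/64 + Y²/64) = 2 + (1/64 - Y²/64) = 129/64 - Y²/64)
(-46 + A)*F(1) = (-46 - 33/25)*(129/64 - 1/64*1²) = -1183*(129/64 - 1/64*1)/25 = -1183*(129/64 - 1/64)/25 = -1183/25*2 = -2366/25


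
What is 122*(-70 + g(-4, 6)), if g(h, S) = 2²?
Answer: -8052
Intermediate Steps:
g(h, S) = 4
122*(-70 + g(-4, 6)) = 122*(-70 + 4) = 122*(-66) = -8052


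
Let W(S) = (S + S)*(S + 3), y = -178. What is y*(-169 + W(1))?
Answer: 28658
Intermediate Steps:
W(S) = 2*S*(3 + S) (W(S) = (2*S)*(3 + S) = 2*S*(3 + S))
y*(-169 + W(1)) = -178*(-169 + 2*1*(3 + 1)) = -178*(-169 + 2*1*4) = -178*(-169 + 8) = -178*(-161) = 28658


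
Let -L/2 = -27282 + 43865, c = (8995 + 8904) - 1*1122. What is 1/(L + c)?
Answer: -1/16389 ≈ -6.1017e-5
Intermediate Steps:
c = 16777 (c = 17899 - 1122 = 16777)
L = -33166 (L = -2*(-27282 + 43865) = -2*16583 = -33166)
1/(L + c) = 1/(-33166 + 16777) = 1/(-16389) = -1/16389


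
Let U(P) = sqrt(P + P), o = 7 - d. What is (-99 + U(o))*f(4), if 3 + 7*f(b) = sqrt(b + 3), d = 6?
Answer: (3 - sqrt(7))*(99 - sqrt(2))/7 ≈ 4.9385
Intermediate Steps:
o = 1 (o = 7 - 1*6 = 7 - 6 = 1)
f(b) = -3/7 + sqrt(3 + b)/7 (f(b) = -3/7 + sqrt(b + 3)/7 = -3/7 + sqrt(3 + b)/7)
U(P) = sqrt(2)*sqrt(P) (U(P) = sqrt(2*P) = sqrt(2)*sqrt(P))
(-99 + U(o))*f(4) = (-99 + sqrt(2)*sqrt(1))*(-3/7 + sqrt(3 + 4)/7) = (-99 + sqrt(2)*1)*(-3/7 + sqrt(7)/7) = (-99 + sqrt(2))*(-3/7 + sqrt(7)/7)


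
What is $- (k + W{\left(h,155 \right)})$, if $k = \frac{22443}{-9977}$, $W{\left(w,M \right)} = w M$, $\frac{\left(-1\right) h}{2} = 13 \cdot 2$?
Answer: $\frac{80437063}{9977} \approx 8062.3$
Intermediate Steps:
$h = -52$ ($h = - 2 \cdot 13 \cdot 2 = \left(-2\right) 26 = -52$)
$W{\left(w,M \right)} = M w$
$k = - \frac{22443}{9977}$ ($k = 22443 \left(- \frac{1}{9977}\right) = - \frac{22443}{9977} \approx -2.2495$)
$- (k + W{\left(h,155 \right)}) = - (- \frac{22443}{9977} + 155 \left(-52\right)) = - (- \frac{22443}{9977} - 8060) = \left(-1\right) \left(- \frac{80437063}{9977}\right) = \frac{80437063}{9977}$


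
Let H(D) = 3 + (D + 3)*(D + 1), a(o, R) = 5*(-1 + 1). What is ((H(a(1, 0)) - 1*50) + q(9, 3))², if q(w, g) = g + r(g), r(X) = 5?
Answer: 1296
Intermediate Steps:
a(o, R) = 0 (a(o, R) = 5*0 = 0)
H(D) = 3 + (1 + D)*(3 + D) (H(D) = 3 + (3 + D)*(1 + D) = 3 + (1 + D)*(3 + D))
q(w, g) = 5 + g (q(w, g) = g + 5 = 5 + g)
((H(a(1, 0)) - 1*50) + q(9, 3))² = (((6 + 0² + 4*0) - 1*50) + (5 + 3))² = (((6 + 0 + 0) - 50) + 8)² = ((6 - 50) + 8)² = (-44 + 8)² = (-36)² = 1296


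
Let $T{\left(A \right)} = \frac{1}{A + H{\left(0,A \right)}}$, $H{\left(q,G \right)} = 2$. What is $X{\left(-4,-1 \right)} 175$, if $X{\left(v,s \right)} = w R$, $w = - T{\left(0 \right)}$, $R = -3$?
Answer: $\frac{525}{2} \approx 262.5$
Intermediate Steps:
$T{\left(A \right)} = \frac{1}{2 + A}$ ($T{\left(A \right)} = \frac{1}{A + 2} = \frac{1}{2 + A}$)
$w = - \frac{1}{2}$ ($w = - \frac{1}{2 + 0} = - \frac{1}{2} \approx -0.5$)
$X{\left(v,s \right)} = \frac{3}{2}$ ($X{\left(v,s \right)} = \left(- \frac{1}{2}\right) \left(-3\right) = \frac{3}{2}$)
$X{\left(-4,-1 \right)} 175 = \frac{3}{2} \cdot 175 = \frac{525}{2}$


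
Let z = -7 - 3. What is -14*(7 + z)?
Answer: 42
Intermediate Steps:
z = -10
-14*(7 + z) = -14*(7 - 10) = -14*(-3) = 42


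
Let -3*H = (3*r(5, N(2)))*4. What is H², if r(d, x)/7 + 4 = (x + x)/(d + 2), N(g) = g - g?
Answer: 12544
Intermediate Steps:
N(g) = 0
r(d, x) = -28 + 14*x/(2 + d) (r(d, x) = -28 + 7*((x + x)/(d + 2)) = -28 + 7*((2*x)/(2 + d)) = -28 + 7*(2*x/(2 + d)) = -28 + 14*x/(2 + d))
H = 112 (H = -3*(14*(-4 + 0 - 2*5)/(2 + 5))*4/3 = -3*(14*(-4 + 0 - 10)/7)*4/3 = -3*(14*(⅐)*(-14))*4/3 = -3*(-28)*4/3 = -(-28)*4 = -⅓*(-336) = 112)
H² = 112² = 12544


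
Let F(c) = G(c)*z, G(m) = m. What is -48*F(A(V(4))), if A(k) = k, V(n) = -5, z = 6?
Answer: 1440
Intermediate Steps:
F(c) = 6*c (F(c) = c*6 = 6*c)
-48*F(A(V(4))) = -288*(-5) = -48*(-30) = 1440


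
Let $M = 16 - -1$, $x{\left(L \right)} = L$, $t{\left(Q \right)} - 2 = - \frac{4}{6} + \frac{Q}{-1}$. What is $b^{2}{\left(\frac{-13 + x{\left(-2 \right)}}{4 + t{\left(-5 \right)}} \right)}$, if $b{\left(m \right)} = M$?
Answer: $289$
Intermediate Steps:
$t{\left(Q \right)} = \frac{4}{3} - Q$ ($t{\left(Q \right)} = 2 + \left(- \frac{4}{6} + \frac{Q}{-1}\right) = 2 + \left(\left(-4\right) \frac{1}{6} + Q \left(-1\right)\right) = 2 - \left(\frac{2}{3} + Q\right) = \frac{4}{3} - Q$)
$M = 17$ ($M = 16 + 1 = 17$)
$b{\left(m \right)} = 17$
$b^{2}{\left(\frac{-13 + x{\left(-2 \right)}}{4 + t{\left(-5 \right)}} \right)} = 17^{2} = 289$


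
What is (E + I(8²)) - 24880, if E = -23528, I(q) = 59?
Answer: -48349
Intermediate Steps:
(E + I(8²)) - 24880 = (-23528 + 59) - 24880 = -23469 - 24880 = -48349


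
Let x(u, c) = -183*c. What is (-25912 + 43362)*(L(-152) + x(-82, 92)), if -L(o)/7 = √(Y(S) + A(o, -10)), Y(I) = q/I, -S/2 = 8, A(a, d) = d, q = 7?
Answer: -293788200 - 61075*I*√167/2 ≈ -2.9379e+8 - 3.9463e+5*I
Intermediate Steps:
S = -16 (S = -2*8 = -16)
Y(I) = 7/I
L(o) = -7*I*√167/4 (L(o) = -7*√(7/(-16) - 10) = -7*√(7*(-1/16) - 10) = -7*√(-7/16 - 10) = -7*I*√167/4)
(-25912 + 43362)*(L(-152) + x(-82, 92)) = (-25912 + 43362)*(-7*I*√167/4 - 183*92) = 17450*(-7*I*√167/4 - 16836) = 17450*(-16836 - 7*I*√167/4) = -293788200 - 61075*I*√167/2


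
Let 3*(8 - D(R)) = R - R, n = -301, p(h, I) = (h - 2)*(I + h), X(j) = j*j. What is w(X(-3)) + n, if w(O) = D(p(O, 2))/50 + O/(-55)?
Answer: -82776/275 ≈ -301.00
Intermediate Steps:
X(j) = j**2
p(h, I) = (-2 + h)*(I + h)
D(R) = 8 (D(R) = 8 - (R - R)/3 = 8 - 1/3*0 = 8 + 0 = 8)
w(O) = 4/25 - O/55 (w(O) = 8/50 + O/(-55) = 8*(1/50) + O*(-1/55) = 4/25 - O/55)
w(X(-3)) + n = (4/25 - 1/55*(-3)**2) - 301 = (4/25 - 1/55*9) - 301 = (4/25 - 9/55) - 301 = -1/275 - 301 = -82776/275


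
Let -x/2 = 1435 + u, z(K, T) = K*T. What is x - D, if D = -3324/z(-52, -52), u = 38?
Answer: -1990665/676 ≈ -2944.8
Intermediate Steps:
x = -2946 (x = -2*(1435 + 38) = -2*1473 = -2946)
D = -831/676 (D = -3324/((-52*(-52))) = -3324/2704 = -3324*1/2704 = -831/676 ≈ -1.2293)
x - D = -2946 - 1*(-831/676) = -2946 + 831/676 = -1990665/676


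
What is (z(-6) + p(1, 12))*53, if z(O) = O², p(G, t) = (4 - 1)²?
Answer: 2385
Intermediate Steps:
p(G, t) = 9 (p(G, t) = 3² = 9)
(z(-6) + p(1, 12))*53 = ((-6)² + 9)*53 = (36 + 9)*53 = 45*53 = 2385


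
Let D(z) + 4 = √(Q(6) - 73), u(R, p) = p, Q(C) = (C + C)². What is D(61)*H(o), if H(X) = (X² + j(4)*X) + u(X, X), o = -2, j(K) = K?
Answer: 24 - 6*√71 ≈ -26.557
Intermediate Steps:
Q(C) = 4*C² (Q(C) = (2*C)² = 4*C²)
D(z) = -4 + √71 (D(z) = -4 + √(4*6² - 73) = -4 + √(4*36 - 73) = -4 + √(144 - 73) = -4 + √71)
H(X) = X² + 5*X (H(X) = (X² + 4*X) + X = X² + 5*X)
D(61)*H(o) = (-4 + √71)*(-2*(5 - 2)) = (-4 + √71)*(-2*3) = (-4 + √71)*(-6) = 24 - 6*√71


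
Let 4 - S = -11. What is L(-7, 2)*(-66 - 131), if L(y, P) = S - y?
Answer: -4334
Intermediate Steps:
S = 15 (S = 4 - 1*(-11) = 4 + 11 = 15)
L(y, P) = 15 - y
L(-7, 2)*(-66 - 131) = (15 - 1*(-7))*(-66 - 131) = (15 + 7)*(-197) = 22*(-197) = -4334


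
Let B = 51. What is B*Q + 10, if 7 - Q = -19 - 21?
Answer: 2407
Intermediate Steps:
Q = 47 (Q = 7 - (-19 - 21) = 7 - 1*(-40) = 7 + 40 = 47)
B*Q + 10 = 51*47 + 10 = 2397 + 10 = 2407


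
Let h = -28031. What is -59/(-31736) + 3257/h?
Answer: -101710323/889591816 ≈ -0.11433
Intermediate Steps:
-59/(-31736) + 3257/h = -59/(-31736) + 3257/(-28031) = -59*(-1/31736) + 3257*(-1/28031) = 59/31736 - 3257/28031 = -101710323/889591816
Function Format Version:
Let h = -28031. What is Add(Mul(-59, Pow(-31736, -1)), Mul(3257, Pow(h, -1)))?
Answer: Rational(-101710323, 889591816) ≈ -0.11433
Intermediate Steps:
Add(Mul(-59, Pow(-31736, -1)), Mul(3257, Pow(h, -1))) = Add(Mul(-59, Pow(-31736, -1)), Mul(3257, Pow(-28031, -1))) = Add(Mul(-59, Rational(-1, 31736)), Mul(3257, Rational(-1, 28031))) = Add(Rational(59, 31736), Rational(-3257, 28031)) = Rational(-101710323, 889591816)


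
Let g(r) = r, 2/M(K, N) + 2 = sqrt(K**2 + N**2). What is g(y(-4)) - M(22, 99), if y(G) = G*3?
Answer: -123376/10281 - 22*sqrt(85)/10281 ≈ -12.020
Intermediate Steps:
y(G) = 3*G
M(K, N) = 2/(-2 + sqrt(K**2 + N**2))
g(y(-4)) - M(22, 99) = 3*(-4) - 2/(-2 + sqrt(22**2 + 99**2)) = -12 - 2/(-2 + sqrt(484 + 9801)) = -12 - 2/(-2 + sqrt(10285)) = -12 - 2/(-2 + 11*sqrt(85))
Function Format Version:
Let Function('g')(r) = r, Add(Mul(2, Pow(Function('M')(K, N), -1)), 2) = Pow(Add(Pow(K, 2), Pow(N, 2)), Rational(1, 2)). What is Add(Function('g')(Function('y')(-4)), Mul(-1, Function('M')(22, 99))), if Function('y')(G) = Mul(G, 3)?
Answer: Add(Rational(-123376, 10281), Mul(Rational(-22, 10281), Pow(85, Rational(1, 2)))) ≈ -12.020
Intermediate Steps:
Function('y')(G) = Mul(3, G)
Function('M')(K, N) = Mul(2, Pow(Add(-2, Pow(Add(Pow(K, 2), Pow(N, 2)), Rational(1, 2))), -1))
Add(Function('g')(Function('y')(-4)), Mul(-1, Function('M')(22, 99))) = Add(Mul(3, -4), Mul(-1, Mul(2, Pow(Add(-2, Pow(Add(Pow(22, 2), Pow(99, 2)), Rational(1, 2))), -1)))) = Add(-12, Mul(-1, Mul(2, Pow(Add(-2, Pow(Add(484, 9801), Rational(1, 2))), -1)))) = Add(-12, Mul(-1, Mul(2, Pow(Add(-2, Pow(10285, Rational(1, 2))), -1)))) = Add(-12, Mul(-1, Mul(2, Pow(Add(-2, Mul(11, Pow(85, Rational(1, 2)))), -1)))) = Add(-12, Mul(-2, Pow(Add(-2, Mul(11, Pow(85, Rational(1, 2)))), -1)))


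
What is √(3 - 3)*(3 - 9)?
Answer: 0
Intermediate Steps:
√(3 - 3)*(3 - 9) = √0*(-6) = 0*(-6) = 0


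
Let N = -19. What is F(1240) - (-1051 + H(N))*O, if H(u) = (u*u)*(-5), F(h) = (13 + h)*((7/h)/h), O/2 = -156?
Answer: -1370112298429/1537600 ≈ -8.9107e+5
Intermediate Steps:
O = -312 (O = 2*(-156) = -312)
F(h) = 7*(13 + h)/h² (F(h) = (13 + h)*(7/h²) = 7*(13 + h)/h²)
H(u) = -5*u² (H(u) = u²*(-5) = -5*u²)
F(1240) - (-1051 + H(N))*O = 7*(13 + 1240)/1240² - (-1051 - 5*(-19)²)*(-312) = 7*(1/1537600)*1253 - (-1051 - 5*361)*(-312) = 8771/1537600 - (-1051 - 1805)*(-312) = 8771/1537600 - (-2856)*(-312) = 8771/1537600 - 1*891072 = 8771/1537600 - 891072 = -1370112298429/1537600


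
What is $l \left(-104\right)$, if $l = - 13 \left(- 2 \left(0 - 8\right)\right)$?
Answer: $21632$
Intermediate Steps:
$l = -208$ ($l = - 13 \left(- 2 \left(0 - 8\right)\right) = - 13 \left(\left(-2\right) \left(-8\right)\right) = \left(-13\right) 16 = -208$)
$l \left(-104\right) = \left(-208\right) \left(-104\right) = 21632$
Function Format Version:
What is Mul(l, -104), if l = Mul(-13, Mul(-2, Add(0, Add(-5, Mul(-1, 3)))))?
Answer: 21632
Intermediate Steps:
l = -208 (l = Mul(-13, Mul(-2, Add(0, Add(-5, -3)))) = Mul(-13, Mul(-2, Add(0, -8))) = Mul(-13, Mul(-2, -8)) = Mul(-13, 16) = -208)
Mul(l, -104) = Mul(-208, -104) = 21632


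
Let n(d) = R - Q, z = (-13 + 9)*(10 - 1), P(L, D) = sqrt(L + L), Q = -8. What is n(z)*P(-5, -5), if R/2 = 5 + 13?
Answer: 44*I*sqrt(10) ≈ 139.14*I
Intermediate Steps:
R = 36 (R = 2*(5 + 13) = 2*18 = 36)
P(L, D) = sqrt(2)*sqrt(L) (P(L, D) = sqrt(2*L) = sqrt(2)*sqrt(L))
z = -36 (z = -4*9 = -36)
n(d) = 44 (n(d) = 36 - 1*(-8) = 36 + 8 = 44)
n(z)*P(-5, -5) = 44*(sqrt(2)*sqrt(-5)) = 44*(sqrt(2)*(I*sqrt(5))) = 44*(I*sqrt(10)) = 44*I*sqrt(10)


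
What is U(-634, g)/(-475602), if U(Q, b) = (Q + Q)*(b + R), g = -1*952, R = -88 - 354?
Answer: -883796/237801 ≈ -3.7165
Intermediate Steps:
R = -442
g = -952
U(Q, b) = 2*Q*(-442 + b) (U(Q, b) = (Q + Q)*(b - 442) = (2*Q)*(-442 + b) = 2*Q*(-442 + b))
U(-634, g)/(-475602) = (2*(-634)*(-442 - 952))/(-475602) = (2*(-634)*(-1394))*(-1/475602) = 1767592*(-1/475602) = -883796/237801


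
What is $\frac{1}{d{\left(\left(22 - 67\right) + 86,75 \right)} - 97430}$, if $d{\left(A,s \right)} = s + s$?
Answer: $- \frac{1}{97280} \approx -1.028 \cdot 10^{-5}$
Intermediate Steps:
$d{\left(A,s \right)} = 2 s$
$\frac{1}{d{\left(\left(22 - 67\right) + 86,75 \right)} - 97430} = \frac{1}{2 \cdot 75 - 97430} = \frac{1}{150 - 97430} = \frac{1}{-97280} = - \frac{1}{97280}$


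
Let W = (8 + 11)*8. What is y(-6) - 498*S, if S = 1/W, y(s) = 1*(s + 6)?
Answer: -249/76 ≈ -3.2763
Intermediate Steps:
y(s) = 6 + s (y(s) = 1*(6 + s) = 6 + s)
W = 152 (W = 19*8 = 152)
S = 1/152 ≈ 0.0065789
y(-6) - 498*S = (6 - 6) - 498*1/152 = 0 - 249/76 = -249/76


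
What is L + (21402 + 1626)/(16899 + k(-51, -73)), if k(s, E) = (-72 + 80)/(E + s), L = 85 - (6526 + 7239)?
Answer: -7165786692/523867 ≈ -13679.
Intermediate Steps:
L = -13680 (L = 85 - 1*13765 = 85 - 13765 = -13680)
k(s, E) = 8/(E + s)
L + (21402 + 1626)/(16899 + k(-51, -73)) = -13680 + (21402 + 1626)/(16899 + 8/(-73 - 51)) = -13680 + 23028/(16899 + 8/(-124)) = -13680 + 23028/(16899 + 8*(-1/124)) = -13680 + 23028/(16899 - 2/31) = -13680 + 23028/(523867/31) = -13680 + 23028*(31/523867) = -13680 + 713868/523867 = -7165786692/523867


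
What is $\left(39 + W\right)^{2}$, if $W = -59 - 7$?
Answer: $729$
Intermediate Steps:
$W = -66$
$\left(39 + W\right)^{2} = \left(39 - 66\right)^{2} = \left(-27\right)^{2} = 729$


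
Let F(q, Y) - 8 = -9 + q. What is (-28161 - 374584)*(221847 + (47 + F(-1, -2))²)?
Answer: -90163328640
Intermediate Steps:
F(q, Y) = -1 + q (F(q, Y) = 8 + (-9 + q) = -1 + q)
(-28161 - 374584)*(221847 + (47 + F(-1, -2))²) = (-28161 - 374584)*(221847 + (47 + (-1 - 1))²) = -402745*(221847 + (47 - 2)²) = -402745*(221847 + 45²) = -402745*(221847 + 2025) = -402745*223872 = -90163328640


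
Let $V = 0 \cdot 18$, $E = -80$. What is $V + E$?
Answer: $-80$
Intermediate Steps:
$V = 0$
$V + E = 0 - 80 = -80$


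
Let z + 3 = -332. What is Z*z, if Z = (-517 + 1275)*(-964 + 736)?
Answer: 57896040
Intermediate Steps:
Z = -172824 (Z = 758*(-228) = -172824)
z = -335 (z = -3 - 332 = -335)
Z*z = -172824*(-335) = 57896040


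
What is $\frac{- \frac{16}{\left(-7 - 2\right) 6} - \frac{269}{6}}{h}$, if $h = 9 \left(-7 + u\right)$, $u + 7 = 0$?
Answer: $\frac{2405}{6804} \approx 0.35347$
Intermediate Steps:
$u = -7$ ($u = -7 + 0 = -7$)
$h = -126$ ($h = 9 \left(-7 - 7\right) = 9 \left(-14\right) = -126$)
$\frac{- \frac{16}{\left(-7 - 2\right) 6} - \frac{269}{6}}{h} = \frac{- \frac{16}{\left(-7 - 2\right) 6} - \frac{269}{6}}{-126} = \left(- \frac{16}{\left(-9\right) 6} - \frac{269}{6}\right) \left(- \frac{1}{126}\right) = \left(- \frac{16}{-54} - \frac{269}{6}\right) \left(- \frac{1}{126}\right) = \left(\left(-16\right) \left(- \frac{1}{54}\right) - \frac{269}{6}\right) \left(- \frac{1}{126}\right) = \left(\frac{8}{27} - \frac{269}{6}\right) \left(- \frac{1}{126}\right) = \left(- \frac{2405}{54}\right) \left(- \frac{1}{126}\right) = \frac{2405}{6804}$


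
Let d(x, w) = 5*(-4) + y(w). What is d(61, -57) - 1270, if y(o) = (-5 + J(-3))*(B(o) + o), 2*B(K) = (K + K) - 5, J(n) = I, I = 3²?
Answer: -1756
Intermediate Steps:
I = 9
J(n) = 9
B(K) = -5/2 + K (B(K) = ((K + K) - 5)/2 = (2*K - 5)/2 = (-5 + 2*K)/2 = -5/2 + K)
y(o) = -10 + 8*o (y(o) = (-5 + 9)*((-5/2 + o) + o) = 4*(-5/2 + 2*o) = -10 + 8*o)
d(x, w) = -30 + 8*w (d(x, w) = 5*(-4) + (-10 + 8*w) = -20 + (-10 + 8*w) = -30 + 8*w)
d(61, -57) - 1270 = (-30 + 8*(-57)) - 1270 = (-30 - 456) - 1270 = -486 - 1270 = -1756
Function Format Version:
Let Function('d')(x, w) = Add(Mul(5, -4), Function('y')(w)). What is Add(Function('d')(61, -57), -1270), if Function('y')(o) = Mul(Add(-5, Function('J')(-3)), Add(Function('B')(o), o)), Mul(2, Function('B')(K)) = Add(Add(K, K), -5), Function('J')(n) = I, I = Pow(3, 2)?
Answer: -1756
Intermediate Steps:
I = 9
Function('J')(n) = 9
Function('B')(K) = Add(Rational(-5, 2), K) (Function('B')(K) = Mul(Rational(1, 2), Add(Add(K, K), -5)) = Mul(Rational(1, 2), Add(Mul(2, K), -5)) = Mul(Rational(1, 2), Add(-5, Mul(2, K))) = Add(Rational(-5, 2), K))
Function('y')(o) = Add(-10, Mul(8, o)) (Function('y')(o) = Mul(Add(-5, 9), Add(Add(Rational(-5, 2), o), o)) = Mul(4, Add(Rational(-5, 2), Mul(2, o))) = Add(-10, Mul(8, o)))
Function('d')(x, w) = Add(-30, Mul(8, w)) (Function('d')(x, w) = Add(Mul(5, -4), Add(-10, Mul(8, w))) = Add(-20, Add(-10, Mul(8, w))) = Add(-30, Mul(8, w)))
Add(Function('d')(61, -57), -1270) = Add(Add(-30, Mul(8, -57)), -1270) = Add(Add(-30, -456), -1270) = Add(-486, -1270) = -1756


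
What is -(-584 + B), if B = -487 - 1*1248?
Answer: 2319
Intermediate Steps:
B = -1735 (B = -487 - 1248 = -1735)
-(-584 + B) = -(-584 - 1735) = -1*(-2319) = 2319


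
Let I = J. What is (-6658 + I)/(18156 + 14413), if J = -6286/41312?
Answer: -137530791/672745264 ≈ -0.20443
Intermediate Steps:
J = -3143/20656 (J = -6286*1/41312 = -3143/20656 ≈ -0.15216)
I = -3143/20656 ≈ -0.15216
(-6658 + I)/(18156 + 14413) = (-6658 - 3143/20656)/(18156 + 14413) = -137530791/20656/32569 = -137530791/20656*1/32569 = -137530791/672745264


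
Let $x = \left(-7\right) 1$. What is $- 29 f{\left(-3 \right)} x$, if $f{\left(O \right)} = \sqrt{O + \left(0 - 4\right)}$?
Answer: $203 i \sqrt{7} \approx 537.09 i$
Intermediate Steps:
$f{\left(O \right)} = \sqrt{-4 + O}$ ($f{\left(O \right)} = \sqrt{O - 4} = \sqrt{-4 + O}$)
$x = -7$
$- 29 f{\left(-3 \right)} x = - 29 \sqrt{-4 - 3} \left(-7\right) = - 29 \sqrt{-7} \left(-7\right) = - 29 i \sqrt{7} \left(-7\right) = 203 i \sqrt{7}$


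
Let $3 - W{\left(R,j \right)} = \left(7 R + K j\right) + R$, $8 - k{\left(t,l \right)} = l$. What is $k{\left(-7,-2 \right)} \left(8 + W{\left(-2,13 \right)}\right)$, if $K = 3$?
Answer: $-120$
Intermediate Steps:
$k{\left(t,l \right)} = 8 - l$
$W{\left(R,j \right)} = 3 - 8 R - 3 j$ ($W{\left(R,j \right)} = 3 - \left(\left(7 R + 3 j\right) + R\right) = 3 - \left(\left(3 j + 7 R\right) + R\right) = 3 - \left(3 j + 8 R\right) = 3 - 8 R - 3 j$)
$k{\left(-7,-2 \right)} \left(8 + W{\left(-2,13 \right)}\right) = \left(8 - -2\right) \left(8 - 20\right) = \left(8 + 2\right) \left(8 + \left(3 + 16 - 39\right)\right) = 10 \left(8 - 20\right) = 10 \left(-12\right) = -120$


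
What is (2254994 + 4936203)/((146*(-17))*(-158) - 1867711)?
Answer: -7191197/1475555 ≈ -4.8736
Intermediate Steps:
(2254994 + 4936203)/((146*(-17))*(-158) - 1867711) = 7191197/(-2482*(-158) - 1867711) = 7191197/(392156 - 1867711) = 7191197/(-1475555) = 7191197*(-1/1475555) = -7191197/1475555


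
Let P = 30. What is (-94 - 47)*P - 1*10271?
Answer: -14501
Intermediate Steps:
(-94 - 47)*P - 1*10271 = (-94 - 47)*30 - 1*10271 = -141*30 - 10271 = -4230 - 10271 = -14501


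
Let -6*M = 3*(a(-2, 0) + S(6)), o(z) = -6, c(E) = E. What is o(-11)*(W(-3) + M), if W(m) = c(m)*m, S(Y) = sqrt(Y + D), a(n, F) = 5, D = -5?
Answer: -36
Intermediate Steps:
S(Y) = sqrt(-5 + Y) (S(Y) = sqrt(Y - 5) = sqrt(-5 + Y))
W(m) = m**2 (W(m) = m*m = m**2)
M = -3 (M = -(5 + sqrt(-5 + 6))/2 = -(5 + sqrt(1))/2 = -(5 + 1)/2 = -6/2 = -1/6*18 = -3)
o(-11)*(W(-3) + M) = -6*((-3)**2 - 3) = -6*(9 - 3) = -6*6 = -36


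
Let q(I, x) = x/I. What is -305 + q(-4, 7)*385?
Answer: -3915/4 ≈ -978.75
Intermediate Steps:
-305 + q(-4, 7)*385 = -305 + (7/(-4))*385 = -305 + (7*(-1/4))*385 = -305 - 7/4*385 = -305 - 2695/4 = -3915/4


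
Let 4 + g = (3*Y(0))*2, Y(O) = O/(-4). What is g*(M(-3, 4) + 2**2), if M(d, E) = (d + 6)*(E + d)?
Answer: -28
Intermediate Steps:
Y(O) = -O/4 (Y(O) = O*(-1/4) = -O/4)
g = -4 (g = -4 + (3*(-1/4*0))*2 = -4 + (3*0)*2 = -4 + 0*2 = -4 + 0 = -4)
M(d, E) = (6 + d)*(E + d)
g*(M(-3, 4) + 2**2) = -4*(((-3)**2 + 6*4 + 6*(-3) + 4*(-3)) + 2**2) = -4*((9 + 24 - 18 - 12) + 4) = -4*(3 + 4) = -4*7 = -28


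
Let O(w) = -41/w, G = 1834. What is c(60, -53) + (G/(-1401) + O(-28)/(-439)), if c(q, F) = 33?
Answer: 545695067/17221092 ≈ 31.688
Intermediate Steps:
c(60, -53) + (G/(-1401) + O(-28)/(-439)) = 33 + (1834/(-1401) - 41/(-28)/(-439)) = 33 + (1834*(-1/1401) - 41*(-1/28)*(-1/439)) = 33 + (-1834/1401 + (41/28)*(-1/439)) = 33 + (-1834/1401 - 41/12292) = 33 - 22600969/17221092 = 545695067/17221092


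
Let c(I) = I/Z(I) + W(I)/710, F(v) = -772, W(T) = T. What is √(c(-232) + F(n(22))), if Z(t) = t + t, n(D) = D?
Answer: I*√389077870/710 ≈ 27.782*I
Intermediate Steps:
Z(t) = 2*t
c(I) = ½ + I/710 (c(I) = I/((2*I)) + I/710 = I*(1/(2*I)) + I*(1/710) = ½ + I/710)
√(c(-232) + F(n(22))) = √((½ + (1/710)*(-232)) - 772) = √((½ - 116/355) - 772) = √(123/710 - 772) = √(-547997/710) = I*√389077870/710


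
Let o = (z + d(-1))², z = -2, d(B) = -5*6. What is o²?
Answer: 1048576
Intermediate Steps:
d(B) = -30
o = 1024 (o = (-2 - 30)² = (-32)² = 1024)
o² = 1024² = 1048576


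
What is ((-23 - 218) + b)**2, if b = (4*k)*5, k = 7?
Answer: 10201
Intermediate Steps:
b = 140 (b = (4*7)*5 = 28*5 = 140)
((-23 - 218) + b)**2 = ((-23 - 218) + 140)**2 = (-241 + 140)**2 = (-101)**2 = 10201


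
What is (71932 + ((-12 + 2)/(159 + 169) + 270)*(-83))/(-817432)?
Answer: -1160289/19151264 ≈ -0.060585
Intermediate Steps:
(71932 + ((-12 + 2)/(159 + 169) + 270)*(-83))/(-817432) = (71932 + (-10/328 + 270)*(-83))*(-1/817432) = (71932 + (-10*1/328 + 270)*(-83))*(-1/817432) = (71932 + (-5/164 + 270)*(-83))*(-1/817432) = (71932 + (44275/164)*(-83))*(-1/817432) = (71932 - 3674825/164)*(-1/817432) = (8122023/164)*(-1/817432) = -1160289/19151264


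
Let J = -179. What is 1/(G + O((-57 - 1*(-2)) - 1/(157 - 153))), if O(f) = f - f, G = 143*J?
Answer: -1/25597 ≈ -3.9067e-5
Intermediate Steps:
G = -25597 (G = 143*(-179) = -25597)
O(f) = 0
1/(G + O((-57 - 1*(-2)) - 1/(157 - 153))) = 1/(-25597 + 0) = 1/(-25597) = -1/25597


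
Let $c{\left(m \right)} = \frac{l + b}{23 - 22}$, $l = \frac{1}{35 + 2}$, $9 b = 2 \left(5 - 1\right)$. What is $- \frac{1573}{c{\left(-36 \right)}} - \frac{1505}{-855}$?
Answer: $- \frac{89479534}{52155} \approx -1715.6$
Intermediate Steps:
$b = \frac{8}{9}$ ($b = \frac{2 \left(5 - 1\right)}{9} = \frac{2 \cdot 4}{9} = \frac{1}{9} \cdot 8 = \frac{8}{9} \approx 0.88889$)
$l = \frac{1}{37} \approx 0.027027$
$c{\left(m \right)} = \frac{305}{333}$ ($c{\left(m \right)} = \frac{\frac{1}{37} + \frac{8}{9}}{23 - 22} = \frac{305}{333 \cdot 1} = \frac{305}{333} \cdot 1 = \frac{305}{333}$)
$- \frac{1573}{c{\left(-36 \right)}} - \frac{1505}{-855} = - \frac{1573}{\frac{305}{333}} - \frac{1505}{-855} = \left(-1573\right) \frac{333}{305} - - \frac{301}{171} = - \frac{523809}{305} + \frac{301}{171} = - \frac{89479534}{52155}$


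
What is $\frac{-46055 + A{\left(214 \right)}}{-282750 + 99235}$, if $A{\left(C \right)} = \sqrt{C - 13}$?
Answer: $\frac{9211}{36703} - \frac{\sqrt{201}}{183515} \approx 0.25088$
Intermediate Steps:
$A{\left(C \right)} = \sqrt{-13 + C}$
$\frac{-46055 + A{\left(214 \right)}}{-282750 + 99235} = \frac{-46055 + \sqrt{-13 + 214}}{-282750 + 99235} = \frac{-46055 + \sqrt{201}}{-183515} = \left(-46055 + \sqrt{201}\right) \left(- \frac{1}{183515}\right) = \frac{9211}{36703} - \frac{\sqrt{201}}{183515}$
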